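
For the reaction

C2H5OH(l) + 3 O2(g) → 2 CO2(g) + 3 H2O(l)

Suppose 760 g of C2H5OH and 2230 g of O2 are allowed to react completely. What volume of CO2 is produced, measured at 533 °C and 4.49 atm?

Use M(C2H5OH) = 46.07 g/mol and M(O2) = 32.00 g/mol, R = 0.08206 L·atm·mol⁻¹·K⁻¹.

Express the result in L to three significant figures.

486 L

n(C2H5OH) = 760 / 46.07 = 16.50 mol
n(O2) = 2230 / 32.00 = 69.69 mol
For 16.50 mol C2H5OH, stoichiometry requires (3/1) × 16.50 = 49.50 mol O2; 69.69 mol is available, so C2H5OH is limiting.
n(CO2) = (2/1) × 16.50 = 33.00 mol
V(CO2) = nRT/P = 33.00 × 0.08206 × 806.15 / 4.49 = 486.2 L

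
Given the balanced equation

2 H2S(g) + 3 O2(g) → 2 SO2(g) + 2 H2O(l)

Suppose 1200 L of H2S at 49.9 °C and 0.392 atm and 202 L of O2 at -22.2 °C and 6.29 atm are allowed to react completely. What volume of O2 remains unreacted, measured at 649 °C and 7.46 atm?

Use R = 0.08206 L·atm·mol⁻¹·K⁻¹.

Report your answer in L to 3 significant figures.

356 L

n(H2S) = PV/RT = (0.392 × 1200) / (0.08206 × 323.05) = 17.74 mol
n(O2) = PV/RT = (6.29 × 202) / (0.08206 × 250.95) = 61.70 mol
For 17.74 mol H2S, stoichiometry requires (3/2) × 17.74 = 26.61 mol O2; 61.70 mol is available, so H2S is limiting.
n(O2) consumed = (3/2) × 17.74 = 26.61 mol; remaining = 61.70 − 26.61 = 35.09 mol
V(O2) = nRT/P = 35.09 × 0.08206 × 922.15 / 7.46 = 355.9 L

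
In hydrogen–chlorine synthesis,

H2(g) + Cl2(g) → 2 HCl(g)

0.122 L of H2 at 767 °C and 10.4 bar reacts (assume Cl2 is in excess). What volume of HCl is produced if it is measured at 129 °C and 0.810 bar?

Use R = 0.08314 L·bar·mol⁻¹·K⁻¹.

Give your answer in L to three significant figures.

n(H2) = PV/RT = (10.4 × 0.122) / (0.08314 × 1040.15) = 0.01467 mol
n(HCl) = (2/1) × 0.01467 = 0.02934 mol
V = nRT/P = 0.02934 × 0.08314 × 402.15 / 0.810 = 1.211 L

1.21 L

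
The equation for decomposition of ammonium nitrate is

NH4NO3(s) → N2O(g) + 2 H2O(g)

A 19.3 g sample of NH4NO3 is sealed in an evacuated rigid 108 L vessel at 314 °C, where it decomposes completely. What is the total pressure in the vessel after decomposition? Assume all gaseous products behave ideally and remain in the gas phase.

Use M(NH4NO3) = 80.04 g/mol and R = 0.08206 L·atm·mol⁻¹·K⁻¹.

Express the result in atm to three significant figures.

n(NH4NO3) = 19.3 / 80.04 = 0.2411 mol
n(gas produced) = (3/1) × 0.2411 = 0.7233 mol
P = nRT/V = 0.7233 × 0.08206 × 587.15 / 108 = 0.3227 atm

0.323 atm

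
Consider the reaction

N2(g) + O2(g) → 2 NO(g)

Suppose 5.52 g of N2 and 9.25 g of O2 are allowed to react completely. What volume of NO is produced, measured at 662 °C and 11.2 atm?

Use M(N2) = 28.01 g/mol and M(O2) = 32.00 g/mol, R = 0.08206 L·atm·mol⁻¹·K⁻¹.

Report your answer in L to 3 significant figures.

2.70 L

n(N2) = 5.52 / 28.01 = 0.1971 mol
n(O2) = 9.25 / 32.00 = 0.2891 mol
For 0.1971 mol N2, stoichiometry requires (1/1) × 0.1971 = 0.1971 mol O2; 0.2891 mol is available, so N2 is limiting.
n(NO) = (2/1) × 0.1971 = 0.3942 mol
V(NO) = nRT/P = 0.3942 × 0.08206 × 935.15 / 11.2 = 2.701 L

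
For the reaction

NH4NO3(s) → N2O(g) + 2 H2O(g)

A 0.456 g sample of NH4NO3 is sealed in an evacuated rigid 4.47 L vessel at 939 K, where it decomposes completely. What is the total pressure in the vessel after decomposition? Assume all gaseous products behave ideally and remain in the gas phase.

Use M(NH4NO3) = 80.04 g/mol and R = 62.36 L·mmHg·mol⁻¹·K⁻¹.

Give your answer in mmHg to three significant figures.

n(NH4NO3) = 0.456 / 80.04 = 0.005697 mol
n(gas produced) = (3/1) × 0.005697 = 0.01709 mol
P = nRT/V = 0.01709 × 62.36 × 939 / 4.47 = 223.9 mmHg

224 mmHg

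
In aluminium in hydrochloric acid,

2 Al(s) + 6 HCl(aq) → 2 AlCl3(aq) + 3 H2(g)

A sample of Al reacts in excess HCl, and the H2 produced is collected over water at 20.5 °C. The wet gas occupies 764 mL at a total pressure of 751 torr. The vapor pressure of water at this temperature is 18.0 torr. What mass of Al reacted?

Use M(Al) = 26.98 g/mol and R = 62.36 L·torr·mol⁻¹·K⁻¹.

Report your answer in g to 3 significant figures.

0.550 g

P(H2) = 751 − 18.0 = 733.0 torr
n(H2) = PV/RT = (733.0 × 0.7640) / (62.36 × 293.65) = 0.03058 mol
n(Al) = (2/3) × 0.03058 = 0.02039 mol
m(Al) = 0.02039 × 26.98 = 0.5501 g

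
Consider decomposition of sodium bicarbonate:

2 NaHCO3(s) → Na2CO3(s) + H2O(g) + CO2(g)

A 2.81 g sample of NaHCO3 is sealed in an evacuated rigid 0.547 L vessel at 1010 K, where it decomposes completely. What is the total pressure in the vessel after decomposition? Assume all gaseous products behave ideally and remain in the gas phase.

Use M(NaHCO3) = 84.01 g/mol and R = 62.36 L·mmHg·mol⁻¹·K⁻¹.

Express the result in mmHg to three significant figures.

3850 mmHg

n(NaHCO3) = 2.81 / 84.01 = 0.03345 mol
n(gas produced) = (2/2) × 0.03345 = 0.03345 mol
P = nRT/V = 0.03345 × 62.36 × 1010 / 0.547 = 3852 mmHg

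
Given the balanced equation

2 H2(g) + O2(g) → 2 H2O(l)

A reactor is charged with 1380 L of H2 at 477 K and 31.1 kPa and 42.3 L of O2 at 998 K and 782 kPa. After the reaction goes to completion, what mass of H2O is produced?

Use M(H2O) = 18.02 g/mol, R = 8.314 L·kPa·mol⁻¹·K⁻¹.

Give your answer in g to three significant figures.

144 g

n(H2) = PV/RT = (31.1 × 1380) / (8.314 × 477) = 10.82 mol
n(O2) = PV/RT = (782 × 42.3) / (8.314 × 998) = 3.987 mol
For 10.82 mol H2, stoichiometry requires (1/2) × 10.82 = 5.410 mol O2; 3.987 mol is available, so O2 is limiting.
n(H2O) = (2/1) × 3.987 = 7.974 mol
m(H2O) = 7.974 × 18.02 = 143.7 g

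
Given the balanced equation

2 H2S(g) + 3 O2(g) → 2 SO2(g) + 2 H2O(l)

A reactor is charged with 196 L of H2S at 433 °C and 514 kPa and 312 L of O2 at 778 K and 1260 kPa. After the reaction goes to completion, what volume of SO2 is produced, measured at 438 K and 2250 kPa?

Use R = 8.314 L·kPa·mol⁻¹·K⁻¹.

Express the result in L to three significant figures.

27.8 L

n(H2S) = PV/RT = (514 × 196) / (8.314 × 706.15) = 17.16 mol
n(O2) = PV/RT = (1260 × 312) / (8.314 × 778) = 60.78 mol
For 17.16 mol H2S, stoichiometry requires (3/2) × 17.16 = 25.74 mol O2; 60.78 mol is available, so H2S is limiting.
n(SO2) = (2/2) × 17.16 = 17.16 mol
V(SO2) = nRT/P = 17.16 × 8.314 × 438 / 2250 = 27.77 L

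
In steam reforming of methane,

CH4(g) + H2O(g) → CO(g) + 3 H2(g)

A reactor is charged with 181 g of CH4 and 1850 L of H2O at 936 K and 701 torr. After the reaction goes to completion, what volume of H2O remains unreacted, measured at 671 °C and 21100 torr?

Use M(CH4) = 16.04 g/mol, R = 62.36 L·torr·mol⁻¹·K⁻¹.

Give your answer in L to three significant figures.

30.5 L

n(CH4) = 181 / 16.04 = 11.28 mol
n(H2O) = PV/RT = (701 × 1850) / (62.36 × 936) = 22.22 mol
For 11.28 mol CH4, stoichiometry requires (1/1) × 11.28 = 11.28 mol H2O; 22.22 mol is available, so CH4 is limiting.
n(H2O) consumed = (1/1) × 11.28 = 11.28 mol; remaining = 22.22 − 11.28 = 10.94 mol
V(H2O) = nRT/P = 10.94 × 62.36 × 944.15 / 21100 = 30.53 L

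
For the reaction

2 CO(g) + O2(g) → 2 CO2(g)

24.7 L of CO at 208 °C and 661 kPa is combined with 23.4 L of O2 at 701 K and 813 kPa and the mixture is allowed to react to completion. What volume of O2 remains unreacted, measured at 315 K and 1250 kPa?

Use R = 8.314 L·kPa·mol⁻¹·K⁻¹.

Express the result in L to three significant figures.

n(CO) = PV/RT = (661 × 24.7) / (8.314 × 481.15) = 4.081 mol
n(O2) = PV/RT = (813 × 23.4) / (8.314 × 701) = 3.264 mol
For 4.081 mol CO, stoichiometry requires (1/2) × 4.081 = 2.041 mol O2; 3.264 mol is available, so CO is limiting.
n(O2) consumed = (1/2) × 4.081 = 2.041 mol; remaining = 3.264 − 2.041 = 1.223 mol
V(O2) = nRT/P = 1.223 × 8.314 × 315 / 1250 = 2.562 L

2.56 L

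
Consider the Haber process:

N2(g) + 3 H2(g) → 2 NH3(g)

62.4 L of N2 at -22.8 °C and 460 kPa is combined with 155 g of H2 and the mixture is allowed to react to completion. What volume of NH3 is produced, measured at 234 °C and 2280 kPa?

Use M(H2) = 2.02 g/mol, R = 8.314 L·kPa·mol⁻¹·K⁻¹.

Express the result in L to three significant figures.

n(N2) = PV/RT = (460 × 62.4) / (8.314 × 250.35) = 13.79 mol
n(H2) = 155 / 2.02 = 76.73 mol
For 13.79 mol N2, stoichiometry requires (3/1) × 13.79 = 41.37 mol H2; 76.73 mol is available, so N2 is limiting.
n(NH3) = (2/1) × 13.79 = 27.58 mol
V(NH3) = nRT/P = 27.58 × 8.314 × 507.15 / 2280 = 51.00 L

51.0 L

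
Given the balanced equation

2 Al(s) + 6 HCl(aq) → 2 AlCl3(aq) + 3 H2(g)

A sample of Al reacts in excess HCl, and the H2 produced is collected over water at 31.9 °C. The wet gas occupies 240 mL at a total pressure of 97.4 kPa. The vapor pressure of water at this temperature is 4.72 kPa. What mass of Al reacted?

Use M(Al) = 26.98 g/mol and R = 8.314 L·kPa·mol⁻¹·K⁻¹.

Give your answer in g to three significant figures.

0.158 g

P(H2) = 97.4 − 4.72 = 92.68 kPa
n(H2) = PV/RT = (92.68 × 0.2400) / (8.314 × 305.05) = 0.008770 mol
n(Al) = (2/3) × 0.008770 = 0.005847 mol
m(Al) = 0.005847 × 26.98 = 0.1578 g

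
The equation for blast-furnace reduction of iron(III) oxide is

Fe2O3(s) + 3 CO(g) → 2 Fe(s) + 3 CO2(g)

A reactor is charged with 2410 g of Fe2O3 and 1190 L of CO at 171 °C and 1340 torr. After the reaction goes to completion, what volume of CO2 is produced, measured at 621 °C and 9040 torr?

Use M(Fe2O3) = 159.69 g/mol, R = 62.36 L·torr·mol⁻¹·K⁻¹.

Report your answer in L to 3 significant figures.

279 L

n(Fe2O3) = 2410 / 159.69 = 15.09 mol
n(CO) = PV/RT = (1340 × 1190) / (62.36 × 444.15) = 57.57 mol
For 15.09 mol Fe2O3, stoichiometry requires (3/1) × 15.09 = 45.27 mol CO; 57.57 mol is available, so Fe2O3 is limiting.
n(CO2) = (3/1) × 15.09 = 45.27 mol
V(CO2) = nRT/P = 45.27 × 62.36 × 894.15 / 9040 = 279.2 L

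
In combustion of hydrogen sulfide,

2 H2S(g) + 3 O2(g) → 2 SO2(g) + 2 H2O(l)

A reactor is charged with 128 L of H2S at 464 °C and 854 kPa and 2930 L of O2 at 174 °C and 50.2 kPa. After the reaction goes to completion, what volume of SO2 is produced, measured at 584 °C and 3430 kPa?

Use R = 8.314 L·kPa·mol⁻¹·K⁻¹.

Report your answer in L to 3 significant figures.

n(H2S) = PV/RT = (854 × 128) / (8.314 × 737.15) = 17.84 mol
n(O2) = PV/RT = (50.2 × 2930) / (8.314 × 447.15) = 39.56 mol
For 17.84 mol H2S, stoichiometry requires (3/2) × 17.84 = 26.76 mol O2; 39.56 mol is available, so H2S is limiting.
n(SO2) = (2/2) × 17.84 = 17.84 mol
V(SO2) = nRT/P = 17.84 × 8.314 × 857.15 / 3430 = 37.07 L

37.1 L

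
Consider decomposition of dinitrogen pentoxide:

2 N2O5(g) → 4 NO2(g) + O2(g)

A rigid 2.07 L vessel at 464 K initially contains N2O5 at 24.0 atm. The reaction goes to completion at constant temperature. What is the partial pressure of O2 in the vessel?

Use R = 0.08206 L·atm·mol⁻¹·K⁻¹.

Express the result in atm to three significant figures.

12.0 atm

n(N2O5)₀ = PV/RT = (24.0 × 2.07) / (0.08206 × 464) = 1.305 mol
n(O2) = (1/2) × 1.305 = 0.6525 mol
P(O2) = nRT/V = 0.6525 × 0.08206 × 464 / 2.07 = 12.00 atm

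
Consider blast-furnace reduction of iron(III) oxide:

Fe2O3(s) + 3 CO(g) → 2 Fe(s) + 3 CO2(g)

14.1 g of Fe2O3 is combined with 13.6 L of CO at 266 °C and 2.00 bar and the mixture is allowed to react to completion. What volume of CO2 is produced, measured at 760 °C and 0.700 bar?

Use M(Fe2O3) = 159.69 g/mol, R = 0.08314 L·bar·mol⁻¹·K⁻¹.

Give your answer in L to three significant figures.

n(Fe2O3) = 14.1 / 159.69 = 0.08830 mol
n(CO) = PV/RT = (2.00 × 13.6) / (0.08314 × 539.15) = 0.6068 mol
For 0.08830 mol Fe2O3, stoichiometry requires (3/1) × 0.08830 = 0.2649 mol CO; 0.6068 mol is available, so Fe2O3 is limiting.
n(CO2) = (3/1) × 0.08830 = 0.2649 mol
V(CO2) = nRT/P = 0.2649 × 0.08314 × 1033.15 / 0.700 = 32.51 L

32.5 L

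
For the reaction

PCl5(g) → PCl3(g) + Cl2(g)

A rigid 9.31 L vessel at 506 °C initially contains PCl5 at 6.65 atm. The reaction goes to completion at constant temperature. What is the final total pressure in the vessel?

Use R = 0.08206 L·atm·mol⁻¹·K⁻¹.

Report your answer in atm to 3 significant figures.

13.3 atm

At constant T and V, P ∝ n(gas): 1 mol gas → 2 mol gas.
P_final = (2/1) × 6.65 = 13.30 atm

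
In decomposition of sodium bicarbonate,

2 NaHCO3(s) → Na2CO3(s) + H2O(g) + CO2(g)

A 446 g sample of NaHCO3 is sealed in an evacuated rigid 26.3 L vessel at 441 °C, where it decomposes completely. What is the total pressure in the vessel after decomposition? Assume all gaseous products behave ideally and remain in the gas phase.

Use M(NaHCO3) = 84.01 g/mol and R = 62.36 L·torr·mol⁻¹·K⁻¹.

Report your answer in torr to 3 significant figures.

8990 torr

n(NaHCO3) = 446 / 84.01 = 5.309 mol
n(gas produced) = (2/2) × 5.309 = 5.309 mol
P = nRT/V = 5.309 × 62.36 × 714.15 / 26.3 = 8990 torr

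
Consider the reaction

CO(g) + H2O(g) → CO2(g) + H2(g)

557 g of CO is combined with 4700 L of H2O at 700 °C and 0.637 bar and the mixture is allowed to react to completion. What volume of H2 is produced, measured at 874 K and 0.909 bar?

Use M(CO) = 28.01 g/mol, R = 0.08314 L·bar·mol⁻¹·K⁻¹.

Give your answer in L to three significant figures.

1590 L

n(CO) = 557 / 28.01 = 19.89 mol
n(H2O) = PV/RT = (0.637 × 4700) / (0.08314 × 973.15) = 37.00 mol
For 19.89 mol CO, stoichiometry requires (1/1) × 19.89 = 19.89 mol H2O; 37.00 mol is available, so CO is limiting.
n(H2) = (1/1) × 19.89 = 19.89 mol
V(H2) = nRT/P = 19.89 × 0.08314 × 874 / 0.909 = 1590 L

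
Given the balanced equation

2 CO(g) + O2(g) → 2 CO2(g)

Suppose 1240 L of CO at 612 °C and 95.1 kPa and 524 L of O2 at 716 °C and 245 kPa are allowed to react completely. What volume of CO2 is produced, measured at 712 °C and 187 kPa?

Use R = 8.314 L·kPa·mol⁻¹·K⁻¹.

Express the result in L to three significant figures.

n(CO) = PV/RT = (95.1 × 1240) / (8.314 × 885.15) = 16.02 mol
n(O2) = PV/RT = (245 × 524) / (8.314 × 989.15) = 15.61 mol
For 16.02 mol CO, stoichiometry requires (1/2) × 16.02 = 8.010 mol O2; 15.61 mol is available, so CO is limiting.
n(CO2) = (2/2) × 16.02 = 16.02 mol
V(CO2) = nRT/P = 16.02 × 8.314 × 985.15 / 187 = 701.7 L

702 L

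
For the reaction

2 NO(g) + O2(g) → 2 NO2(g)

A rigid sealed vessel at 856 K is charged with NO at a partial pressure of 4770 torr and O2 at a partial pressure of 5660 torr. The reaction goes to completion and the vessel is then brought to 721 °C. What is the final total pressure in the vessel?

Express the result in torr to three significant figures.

At constant V, partial pressures at 856 K are proportional to moles, so apply stoichiometry directly to pressures.
P(O2) required for 4770 torr of NO = (1/2) × 4770 = 2385 torr; available 5660 torr, so NO is limiting.
P(O2) remaining = 5660 − (1/2) × 4770 = 3275 torr
P(gaseous products) = (2)/2 × 4770 = 4770 torr
P_total at 856 K = 3275 + 4770 = 8045 torr
Scaling to 721 °C: P = 8045 × 994.15/856 = 9343 torr

9340 torr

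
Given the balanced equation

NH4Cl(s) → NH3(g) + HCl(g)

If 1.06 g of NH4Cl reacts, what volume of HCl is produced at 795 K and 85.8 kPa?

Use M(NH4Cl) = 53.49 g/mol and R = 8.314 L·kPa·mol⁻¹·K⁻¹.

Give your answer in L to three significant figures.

n(NH4Cl) = 1.060 / 53.49 = 0.01982 mol
n(HCl) = (1/1) × 0.01982 = 0.01982 mol
V = nRT/P = 0.01982 × 8.314 × 795 / 85.8 = 1.527 L

1.53 L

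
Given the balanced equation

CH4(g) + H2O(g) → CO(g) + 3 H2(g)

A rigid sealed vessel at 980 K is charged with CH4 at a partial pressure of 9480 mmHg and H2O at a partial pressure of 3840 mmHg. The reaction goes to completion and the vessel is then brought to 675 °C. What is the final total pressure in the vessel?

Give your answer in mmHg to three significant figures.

20300 mmHg

At constant V, partial pressures at 980 K are proportional to moles, so apply stoichiometry directly to pressures.
P(H2O) required for 9480 mmHg of CH4 = (1/1) × 9480 = 9480 mmHg; available 3840 mmHg, so H2O is limiting.
P(CH4) remaining = 9480 − (1/1) × 3840 = 5640 mmHg
P(gaseous products) = (1+3)/1 × 3840 = 15360 mmHg
P_total at 980 K = 5640 + 15360 = 21000 mmHg
Scaling to 675 °C: P = 21000 × 948.15/980 = 20320 mmHg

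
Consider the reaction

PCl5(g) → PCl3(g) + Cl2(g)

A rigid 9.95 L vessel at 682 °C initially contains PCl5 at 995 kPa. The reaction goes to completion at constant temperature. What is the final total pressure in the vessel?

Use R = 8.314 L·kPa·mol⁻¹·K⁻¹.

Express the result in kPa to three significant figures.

1990 kPa

At constant T and V, P ∝ n(gas): 1 mol gas → 2 mol gas.
P_final = (2/1) × 995 = 1990 kPa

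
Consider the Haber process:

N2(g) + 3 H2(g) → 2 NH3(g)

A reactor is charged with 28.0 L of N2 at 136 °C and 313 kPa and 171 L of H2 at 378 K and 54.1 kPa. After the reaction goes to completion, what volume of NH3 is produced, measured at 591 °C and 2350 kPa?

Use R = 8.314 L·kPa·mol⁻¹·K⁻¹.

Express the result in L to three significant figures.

6.00 L

n(N2) = PV/RT = (313 × 28.0) / (8.314 × 409.15) = 2.576 mol
n(H2) = PV/RT = (54.1 × 171) / (8.314 × 378) = 2.944 mol
For 2.576 mol N2, stoichiometry requires (3/1) × 2.576 = 7.728 mol H2; 2.944 mol is available, so H2 is limiting.
n(NH3) = (2/3) × 2.944 = 1.963 mol
V(NH3) = nRT/P = 1.963 × 8.314 × 864.15 / 2350 = 6.001 L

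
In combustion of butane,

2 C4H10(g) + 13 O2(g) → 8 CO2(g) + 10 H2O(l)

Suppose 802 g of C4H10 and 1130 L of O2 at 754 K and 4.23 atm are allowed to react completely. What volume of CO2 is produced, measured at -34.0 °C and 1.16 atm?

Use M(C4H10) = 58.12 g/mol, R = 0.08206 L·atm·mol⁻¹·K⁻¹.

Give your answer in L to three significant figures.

804 L

n(C4H10) = 802 / 58.12 = 13.80 mol
n(O2) = PV/RT = (4.23 × 1130) / (0.08206 × 754) = 77.25 mol
For 13.80 mol C4H10, stoichiometry requires (13/2) × 13.80 = 89.70 mol O2; 77.25 mol is available, so O2 is limiting.
n(CO2) = (8/13) × 77.25 = 47.54 mol
V(CO2) = nRT/P = 47.54 × 0.08206 × 239.15 / 1.16 = 804.3 L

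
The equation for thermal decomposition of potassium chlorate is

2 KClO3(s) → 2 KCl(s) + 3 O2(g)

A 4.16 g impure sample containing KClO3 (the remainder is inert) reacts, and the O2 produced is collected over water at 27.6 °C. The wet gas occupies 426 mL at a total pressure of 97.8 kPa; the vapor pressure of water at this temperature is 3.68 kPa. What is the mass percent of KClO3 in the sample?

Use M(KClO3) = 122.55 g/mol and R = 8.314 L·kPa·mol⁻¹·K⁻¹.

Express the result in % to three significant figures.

31.5 %

P(O2) = 97.8 − 3.68 = 94.12 kPa
n(O2) = PV/RT = (94.12 × 0.4260) / (8.314 × 300.75) = 0.01604 mol
n(KClO3) = (2/3) × 0.01604 = 0.01069 mol
m(KClO3) = 0.01069 × 122.55 = 1.310 g
%KClO3 = 1.310 / 4.16 × 100 = 31.49%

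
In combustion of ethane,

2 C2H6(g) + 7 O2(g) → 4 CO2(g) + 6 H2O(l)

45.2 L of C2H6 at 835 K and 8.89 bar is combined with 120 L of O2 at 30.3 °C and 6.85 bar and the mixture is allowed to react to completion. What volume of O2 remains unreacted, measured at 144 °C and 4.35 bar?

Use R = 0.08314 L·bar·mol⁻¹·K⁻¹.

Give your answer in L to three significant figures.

98.2 L

n(C2H6) = PV/RT = (8.89 × 45.2) / (0.08314 × 835) = 5.788 mol
n(O2) = PV/RT = (6.85 × 120) / (0.08314 × 303.45) = 32.58 mol
For 5.788 mol C2H6, stoichiometry requires (7/2) × 5.788 = 20.26 mol O2; 32.58 mol is available, so C2H6 is limiting.
n(O2) consumed = (7/2) × 5.788 = 20.26 mol; remaining = 32.58 − 20.26 = 12.32 mol
V(O2) = nRT/P = 12.32 × 0.08314 × 417.15 / 4.35 = 98.23 L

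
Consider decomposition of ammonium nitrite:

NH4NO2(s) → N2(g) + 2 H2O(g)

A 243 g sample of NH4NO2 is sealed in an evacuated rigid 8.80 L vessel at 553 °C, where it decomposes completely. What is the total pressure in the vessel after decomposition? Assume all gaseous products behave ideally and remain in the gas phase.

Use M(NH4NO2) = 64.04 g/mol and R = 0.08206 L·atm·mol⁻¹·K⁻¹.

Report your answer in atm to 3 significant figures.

87.7 atm

n(NH4NO2) = 243 / 64.04 = 3.795 mol
n(gas produced) = (3/1) × 3.795 = 11.38 mol
P = nRT/V = 11.38 × 0.08206 × 826.15 / 8.80 = 87.67 atm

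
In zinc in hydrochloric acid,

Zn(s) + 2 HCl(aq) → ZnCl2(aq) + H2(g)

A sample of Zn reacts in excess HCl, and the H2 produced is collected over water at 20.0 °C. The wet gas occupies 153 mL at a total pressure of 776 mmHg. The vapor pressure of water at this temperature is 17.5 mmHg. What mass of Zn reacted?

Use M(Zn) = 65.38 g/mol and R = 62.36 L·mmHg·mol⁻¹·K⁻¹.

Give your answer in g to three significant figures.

0.415 g

P(H2) = 776 − 17.5 = 758.5 mmHg
n(H2) = PV/RT = (758.5 × 0.1530) / (62.36 × 293.15) = 0.006348 mol
n(Zn) = (1/1) × 0.006348 = 0.006348 mol
m(Zn) = 0.006348 × 65.38 = 0.4150 g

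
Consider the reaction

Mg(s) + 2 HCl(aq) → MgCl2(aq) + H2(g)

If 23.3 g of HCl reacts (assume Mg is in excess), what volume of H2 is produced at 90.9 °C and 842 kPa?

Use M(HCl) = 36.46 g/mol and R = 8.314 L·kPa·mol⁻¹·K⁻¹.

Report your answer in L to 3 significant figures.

n(HCl) = 23.30 / 36.46 = 0.6391 mol
n(H2) = (1/2) × 0.6391 = 0.3196 mol
V = nRT/P = 0.3196 × 8.314 × 364.05 / 842 = 1.149 L

1.15 L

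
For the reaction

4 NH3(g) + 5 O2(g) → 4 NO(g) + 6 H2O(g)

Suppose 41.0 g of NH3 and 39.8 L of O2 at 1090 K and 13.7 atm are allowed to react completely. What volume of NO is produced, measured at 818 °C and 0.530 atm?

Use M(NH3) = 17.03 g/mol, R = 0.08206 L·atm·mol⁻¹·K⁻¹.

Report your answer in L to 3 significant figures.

407 L

n(NH3) = 41.0 / 17.03 = 2.408 mol
n(O2) = PV/RT = (13.7 × 39.8) / (0.08206 × 1090) = 6.096 mol
For 2.408 mol NH3, stoichiometry requires (5/4) × 2.408 = 3.010 mol O2; 6.096 mol is available, so NH3 is limiting.
n(NO) = (4/4) × 2.408 = 2.408 mol
V(NO) = nRT/P = 2.408 × 0.08206 × 1091.15 / 0.530 = 406.8 L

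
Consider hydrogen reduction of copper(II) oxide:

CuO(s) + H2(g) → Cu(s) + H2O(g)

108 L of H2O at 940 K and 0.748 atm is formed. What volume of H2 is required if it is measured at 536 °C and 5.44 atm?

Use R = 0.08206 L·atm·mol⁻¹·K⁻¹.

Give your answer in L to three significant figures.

n(H2O) = PV/RT = (0.748 × 108) / (0.08206 × 940) = 1.047 mol
n(H2) = (1/1) × 1.047 = 1.047 mol
V = nRT/P = 1.047 × 0.08206 × 809.15 / 5.44 = 12.78 L

12.8 L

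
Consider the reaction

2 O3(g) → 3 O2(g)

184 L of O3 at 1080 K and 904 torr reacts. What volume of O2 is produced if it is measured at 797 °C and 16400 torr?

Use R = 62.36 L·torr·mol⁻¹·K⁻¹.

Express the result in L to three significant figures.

n(O3) = PV/RT = (904 × 184) / (62.36 × 1080) = 2.470 mol
n(O2) = (3/2) × 2.470 = 3.705 mol
V = nRT/P = 3.705 × 62.36 × 1070.15 / 16400 = 15.08 L

15.1 L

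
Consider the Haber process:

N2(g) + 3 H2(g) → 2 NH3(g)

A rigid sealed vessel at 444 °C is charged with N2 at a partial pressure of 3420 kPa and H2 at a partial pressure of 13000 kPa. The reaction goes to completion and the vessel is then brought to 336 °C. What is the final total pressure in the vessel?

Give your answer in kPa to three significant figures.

8140 kPa

At constant V, partial pressures at 444 °C are proportional to moles, so apply stoichiometry directly to pressures.
P(H2) required for 3420 kPa of N2 = (3/1) × 3420 = 10260 kPa; available 13000 kPa, so N2 is limiting.
P(H2) remaining = 13000 − (3/1) × 3420 = 2740 kPa
P(gaseous products) = (2)/1 × 3420 = 6840 kPa
P_total at 444 °C = 2740 + 6840 = 9580 kPa
Scaling to 336 °C: P = 9580 × 609.15/717.15 = 8137 kPa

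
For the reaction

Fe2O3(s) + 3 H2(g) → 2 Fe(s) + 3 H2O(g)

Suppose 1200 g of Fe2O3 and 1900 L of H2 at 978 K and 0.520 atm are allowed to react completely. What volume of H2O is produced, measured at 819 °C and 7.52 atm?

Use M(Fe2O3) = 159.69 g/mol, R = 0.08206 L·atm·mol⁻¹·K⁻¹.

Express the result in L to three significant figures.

n(Fe2O3) = 1200 / 159.69 = 7.515 mol
n(H2) = PV/RT = (0.520 × 1900) / (0.08206 × 978) = 12.31 mol
For 7.515 mol Fe2O3, stoichiometry requires (3/1) × 7.515 = 22.54 mol H2; 12.31 mol is available, so H2 is limiting.
n(H2O) = (3/3) × 12.31 = 12.31 mol
V(H2O) = nRT/P = 12.31 × 0.08206 × 1092.15 / 7.52 = 146.7 L

147 L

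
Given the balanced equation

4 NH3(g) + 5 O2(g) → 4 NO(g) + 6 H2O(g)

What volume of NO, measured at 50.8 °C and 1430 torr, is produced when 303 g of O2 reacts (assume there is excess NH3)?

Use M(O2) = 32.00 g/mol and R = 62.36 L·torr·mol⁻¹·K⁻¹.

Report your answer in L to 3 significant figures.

107 L

n(O2) = 303.0 / 32.00 = 9.469 mol
n(NO) = (4/5) × 9.469 = 7.575 mol
V = nRT/P = 7.575 × 62.36 × 323.95 / 1430 = 107.0 L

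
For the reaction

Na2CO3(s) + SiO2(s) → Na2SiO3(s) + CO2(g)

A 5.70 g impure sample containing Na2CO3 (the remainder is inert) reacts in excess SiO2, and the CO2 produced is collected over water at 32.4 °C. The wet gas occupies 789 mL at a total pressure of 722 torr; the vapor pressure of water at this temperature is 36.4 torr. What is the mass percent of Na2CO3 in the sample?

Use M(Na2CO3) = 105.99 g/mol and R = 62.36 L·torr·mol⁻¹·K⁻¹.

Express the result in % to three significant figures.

52.8 %

P(CO2) = 722 − 36.4 = 685.6 torr
n(CO2) = PV/RT = (685.6 × 0.7890) / (62.36 × 305.55) = 0.02839 mol
n(Na2CO3) = (1/1) × 0.02839 = 0.02839 mol
m(Na2CO3) = 0.02839 × 105.99 = 3.009 g
%Na2CO3 = 3.009 / 5.70 × 100 = 52.79%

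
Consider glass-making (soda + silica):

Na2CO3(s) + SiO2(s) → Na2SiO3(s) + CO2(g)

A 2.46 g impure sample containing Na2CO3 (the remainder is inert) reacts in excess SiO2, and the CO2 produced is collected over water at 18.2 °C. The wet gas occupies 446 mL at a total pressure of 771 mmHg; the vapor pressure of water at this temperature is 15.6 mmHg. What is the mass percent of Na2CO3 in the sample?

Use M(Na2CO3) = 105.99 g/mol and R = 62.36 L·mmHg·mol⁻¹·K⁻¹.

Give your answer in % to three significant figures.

P(CO2) = 771 − 15.6 = 755.4 mmHg
n(CO2) = PV/RT = (755.4 × 0.4460) / (62.36 × 291.35) = 0.01854 mol
n(Na2CO3) = (1/1) × 0.01854 = 0.01854 mol
m(Na2CO3) = 0.01854 × 105.99 = 1.965 g
%Na2CO3 = 1.965 / 2.46 × 100 = 79.88%

79.9 %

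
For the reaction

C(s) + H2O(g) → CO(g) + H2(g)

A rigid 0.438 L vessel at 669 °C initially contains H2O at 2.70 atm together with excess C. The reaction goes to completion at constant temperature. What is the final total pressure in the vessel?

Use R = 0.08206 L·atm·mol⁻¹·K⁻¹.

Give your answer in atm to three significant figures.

5.40 atm

Rigid vessel, constant T ⇒ P scales with total gas moles (1 → 2).
P_final = (2/1) × 2.70 = 5.400 atm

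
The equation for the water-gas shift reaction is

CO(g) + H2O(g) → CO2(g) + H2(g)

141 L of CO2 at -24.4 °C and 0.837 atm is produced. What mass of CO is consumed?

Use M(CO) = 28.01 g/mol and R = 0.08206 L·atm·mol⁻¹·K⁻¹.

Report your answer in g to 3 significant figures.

162 g

n(CO2) = PV/RT = (0.837 × 141) / (0.08206 × 248.75) = 5.782 mol
n(CO) = (1/1) × 5.782 = 5.782 mol
m(CO) = 5.782 × 28.01 = 162.0 g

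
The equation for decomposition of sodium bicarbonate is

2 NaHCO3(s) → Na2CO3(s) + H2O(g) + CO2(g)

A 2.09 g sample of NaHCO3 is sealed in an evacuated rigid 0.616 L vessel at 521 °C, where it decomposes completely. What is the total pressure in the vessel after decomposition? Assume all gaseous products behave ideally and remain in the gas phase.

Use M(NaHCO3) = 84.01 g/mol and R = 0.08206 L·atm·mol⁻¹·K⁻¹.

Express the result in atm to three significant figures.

n(NaHCO3) = 2.09 / 84.01 = 0.02488 mol
n(gas produced) = (2/2) × 0.02488 = 0.02488 mol
P = nRT/V = 0.02488 × 0.08206 × 794.15 / 0.616 = 2.632 atm

2.63 atm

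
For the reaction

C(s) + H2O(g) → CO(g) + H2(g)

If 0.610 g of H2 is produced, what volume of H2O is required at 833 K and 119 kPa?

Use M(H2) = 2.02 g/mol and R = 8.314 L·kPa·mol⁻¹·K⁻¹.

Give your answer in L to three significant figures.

n(H2) = 0.6100 / 2.02 = 0.3020 mol
n(H2O) = (1/1) × 0.3020 = 0.3020 mol
V = nRT/P = 0.3020 × 8.314 × 833 / 119 = 17.58 L

17.6 L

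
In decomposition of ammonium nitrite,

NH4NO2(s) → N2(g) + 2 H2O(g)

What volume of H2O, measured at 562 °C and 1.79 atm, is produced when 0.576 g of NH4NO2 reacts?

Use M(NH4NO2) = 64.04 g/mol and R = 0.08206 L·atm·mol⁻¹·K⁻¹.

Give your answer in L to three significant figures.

0.689 L

n(NH4NO2) = 0.5760 / 64.04 = 0.008994 mol
n(H2O) = (2/1) × 0.008994 = 0.01799 mol
V = nRT/P = 0.01799 × 0.08206 × 835.15 / 1.79 = 0.6888 L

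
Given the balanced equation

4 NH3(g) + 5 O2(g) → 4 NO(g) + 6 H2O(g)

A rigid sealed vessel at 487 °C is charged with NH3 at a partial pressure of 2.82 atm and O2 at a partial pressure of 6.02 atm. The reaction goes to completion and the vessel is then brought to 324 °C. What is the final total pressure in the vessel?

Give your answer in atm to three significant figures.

At constant V, partial pressures at 487 °C are proportional to moles, so apply stoichiometry directly to pressures.
P(O2) required for 2.82 atm of NH3 = (5/4) × 2.82 = 3.525 atm; available 6.02 atm, so NH3 is limiting.
P(O2) remaining = 6.02 − (5/4) × 2.82 = 2.495 atm
P(gaseous products) = (4+6)/4 × 2.82 = 7.050 atm
P_total at 487 °C = 2.495 + 7.050 = 9.545 atm
Scaling to 324 °C: P = 9.545 × 597.15/760.15 = 7.498 atm

7.50 atm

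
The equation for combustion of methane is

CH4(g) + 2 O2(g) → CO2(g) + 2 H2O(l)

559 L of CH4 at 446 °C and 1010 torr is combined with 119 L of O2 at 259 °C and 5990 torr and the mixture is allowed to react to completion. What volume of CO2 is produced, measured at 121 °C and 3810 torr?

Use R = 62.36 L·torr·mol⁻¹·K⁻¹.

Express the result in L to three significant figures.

69.3 L

n(CH4) = PV/RT = (1010 × 559) / (62.36 × 719.15) = 12.59 mol
n(O2) = PV/RT = (5990 × 119) / (62.36 × 532.15) = 21.48 mol
For 12.59 mol CH4, stoichiometry requires (2/1) × 12.59 = 25.18 mol O2; 21.48 mol is available, so O2 is limiting.
n(CO2) = (1/2) × 21.48 = 10.74 mol
V(CO2) = nRT/P = 10.74 × 62.36 × 394.15 / 3810 = 69.29 L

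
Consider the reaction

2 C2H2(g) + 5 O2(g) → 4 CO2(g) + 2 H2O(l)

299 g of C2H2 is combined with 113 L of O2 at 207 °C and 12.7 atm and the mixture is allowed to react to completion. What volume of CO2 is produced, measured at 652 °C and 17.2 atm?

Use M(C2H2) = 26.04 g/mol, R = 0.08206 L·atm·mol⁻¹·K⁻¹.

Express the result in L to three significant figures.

101 L

n(C2H2) = 299 / 26.04 = 11.48 mol
n(O2) = PV/RT = (12.7 × 113) / (0.08206 × 480.15) = 36.42 mol
For 11.48 mol C2H2, stoichiometry requires (5/2) × 11.48 = 28.70 mol O2; 36.42 mol is available, so C2H2 is limiting.
n(CO2) = (4/2) × 11.48 = 22.96 mol
V(CO2) = nRT/P = 22.96 × 0.08206 × 925.15 / 17.2 = 101.3 L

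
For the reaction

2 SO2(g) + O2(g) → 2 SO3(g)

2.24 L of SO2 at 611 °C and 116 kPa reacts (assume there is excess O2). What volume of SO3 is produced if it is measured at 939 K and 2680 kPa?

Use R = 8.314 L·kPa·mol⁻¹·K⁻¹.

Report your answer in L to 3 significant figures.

n(SO2) = PV/RT = (116 × 2.24) / (8.314 × 884.15) = 0.03535 mol
n(SO3) = (2/2) × 0.03535 = 0.03535 mol
V = nRT/P = 0.03535 × 8.314 × 939 / 2680 = 0.1030 L

0.103 L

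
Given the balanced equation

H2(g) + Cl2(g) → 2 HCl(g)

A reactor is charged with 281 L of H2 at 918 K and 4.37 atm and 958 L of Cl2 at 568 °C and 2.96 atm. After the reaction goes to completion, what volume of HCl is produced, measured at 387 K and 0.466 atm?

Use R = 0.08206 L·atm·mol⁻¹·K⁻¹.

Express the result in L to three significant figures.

n(H2) = PV/RT = (4.37 × 281) / (0.08206 × 918) = 16.30 mol
n(Cl2) = PV/RT = (2.96 × 958) / (0.08206 × 841.15) = 41.08 mol
For 16.30 mol H2, stoichiometry requires (1/1) × 16.30 = 16.30 mol Cl2; 41.08 mol is available, so H2 is limiting.
n(HCl) = (2/1) × 16.30 = 32.60 mol
V(HCl) = nRT/P = 32.60 × 0.08206 × 387 / 0.466 = 2222 L

2220 L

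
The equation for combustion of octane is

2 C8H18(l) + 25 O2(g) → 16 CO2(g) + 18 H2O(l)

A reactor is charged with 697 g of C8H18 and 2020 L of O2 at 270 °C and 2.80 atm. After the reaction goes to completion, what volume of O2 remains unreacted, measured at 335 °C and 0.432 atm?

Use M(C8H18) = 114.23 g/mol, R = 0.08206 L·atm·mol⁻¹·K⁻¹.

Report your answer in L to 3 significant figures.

n(C8H18) = 697 / 114.23 = 6.102 mol
n(O2) = PV/RT = (2.80 × 2020) / (0.08206 × 543.15) = 126.9 mol
For 6.102 mol C8H18, stoichiometry requires (25/2) × 6.102 = 76.28 mol O2; 126.9 mol is available, so C8H18 is limiting.
n(O2) consumed = (25/2) × 6.102 = 76.28 mol; remaining = 126.9 − 76.28 = 50.62 mol
V(O2) = nRT/P = 50.62 × 0.08206 × 608.15 / 0.432 = 5848 L

5850 L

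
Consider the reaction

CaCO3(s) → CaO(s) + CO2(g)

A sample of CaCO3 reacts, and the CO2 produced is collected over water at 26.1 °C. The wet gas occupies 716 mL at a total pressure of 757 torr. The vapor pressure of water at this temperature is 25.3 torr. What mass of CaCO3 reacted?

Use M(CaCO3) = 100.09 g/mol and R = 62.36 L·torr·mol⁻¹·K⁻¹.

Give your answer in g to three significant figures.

2.81 g

P(CO2) = 757 − 25.3 = 731.7 torr
n(CO2) = PV/RT = (731.7 × 0.7160) / (62.36 × 299.25) = 0.02807 mol
n(CaCO3) = (1/1) × 0.02807 = 0.02807 mol
m(CaCO3) = 0.02807 × 100.09 = 2.810 g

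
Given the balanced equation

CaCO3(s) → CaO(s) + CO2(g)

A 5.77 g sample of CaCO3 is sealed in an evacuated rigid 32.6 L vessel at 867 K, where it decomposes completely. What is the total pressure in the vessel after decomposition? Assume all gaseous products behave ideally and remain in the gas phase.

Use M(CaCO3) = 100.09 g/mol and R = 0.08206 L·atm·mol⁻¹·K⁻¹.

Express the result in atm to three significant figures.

0.126 atm

n(CaCO3) = 5.77 / 100.09 = 0.05765 mol
n(gas produced) = (1/1) × 0.05765 = 0.05765 mol
P = nRT/V = 0.05765 × 0.08206 × 867 / 32.6 = 0.1258 atm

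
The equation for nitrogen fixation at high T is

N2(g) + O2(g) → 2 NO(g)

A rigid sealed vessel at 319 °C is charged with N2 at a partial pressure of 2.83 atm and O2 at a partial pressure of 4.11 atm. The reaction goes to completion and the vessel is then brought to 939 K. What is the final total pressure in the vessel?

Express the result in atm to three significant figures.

With V and T fixed, P_i ∝ n_i, so the mole ratios apply directly to partial pressures at 319 °C.
P(O2) required for 2.83 atm of N2 = (1/1) × 2.83 = 2.830 atm; available 4.11 atm, so N2 is limiting.
P(O2) remaining = 4.11 − (1/1) × 2.83 = 1.280 atm
P(gaseous products) = (2)/1 × 2.83 = 5.660 atm
P_total at 319 °C = 1.280 + 5.660 = 6.940 atm
Scaling to 939 K: P = 6.940 × 939/592.15 = 11.01 atm

11.0 atm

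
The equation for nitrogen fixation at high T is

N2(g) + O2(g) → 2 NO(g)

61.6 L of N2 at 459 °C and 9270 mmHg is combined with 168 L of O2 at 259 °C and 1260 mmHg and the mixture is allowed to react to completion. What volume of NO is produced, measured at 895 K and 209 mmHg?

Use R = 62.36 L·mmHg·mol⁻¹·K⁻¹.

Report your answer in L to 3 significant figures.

n(N2) = PV/RT = (9270 × 61.6) / (62.36 × 732.15) = 12.51 mol
n(O2) = PV/RT = (1260 × 168) / (62.36 × 532.15) = 6.379 mol
For 12.51 mol N2, stoichiometry requires (1/1) × 12.51 = 12.51 mol O2; 6.379 mol is available, so O2 is limiting.
n(NO) = (2/1) × 6.379 = 12.76 mol
V(NO) = nRT/P = 12.76 × 62.36 × 895 / 209 = 3407 L

3410 L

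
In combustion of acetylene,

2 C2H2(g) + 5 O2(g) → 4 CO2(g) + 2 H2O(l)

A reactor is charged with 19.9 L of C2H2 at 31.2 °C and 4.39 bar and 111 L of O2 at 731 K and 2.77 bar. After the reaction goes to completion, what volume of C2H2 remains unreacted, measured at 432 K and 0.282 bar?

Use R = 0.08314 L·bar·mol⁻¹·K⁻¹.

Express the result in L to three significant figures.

182 L

n(C2H2) = PV/RT = (4.39 × 19.9) / (0.08314 × 304.35) = 3.453 mol
n(O2) = PV/RT = (2.77 × 111) / (0.08314 × 731) = 5.059 mol
For 3.453 mol C2H2, stoichiometry requires (5/2) × 3.453 = 8.633 mol O2; 5.059 mol is available, so O2 is limiting.
n(C2H2) consumed = (2/5) × 5.059 = 2.024 mol; remaining = 3.453 − 2.024 = 1.429 mol
V(C2H2) = nRT/P = 1.429 × 0.08314 × 432 / 0.282 = 182.0 L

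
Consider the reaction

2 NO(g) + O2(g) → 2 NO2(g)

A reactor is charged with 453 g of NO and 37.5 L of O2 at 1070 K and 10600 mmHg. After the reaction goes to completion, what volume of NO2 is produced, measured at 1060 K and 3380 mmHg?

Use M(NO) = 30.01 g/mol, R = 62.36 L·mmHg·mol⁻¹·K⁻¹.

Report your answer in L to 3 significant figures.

n(NO) = 453 / 30.01 = 15.09 mol
n(O2) = PV/RT = (10600 × 37.5) / (62.36 × 1070) = 5.957 mol
For 15.09 mol NO, stoichiometry requires (1/2) × 15.09 = 7.545 mol O2; 5.957 mol is available, so O2 is limiting.
n(NO2) = (2/1) × 5.957 = 11.91 mol
V(NO2) = nRT/P = 11.91 × 62.36 × 1060 / 3380 = 232.9 L

233 L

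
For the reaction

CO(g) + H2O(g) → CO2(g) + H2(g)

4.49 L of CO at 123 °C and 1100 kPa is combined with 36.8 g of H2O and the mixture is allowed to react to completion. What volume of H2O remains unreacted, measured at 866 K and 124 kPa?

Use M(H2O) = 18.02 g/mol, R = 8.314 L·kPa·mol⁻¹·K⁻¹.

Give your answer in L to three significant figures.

31.5 L

n(CO) = PV/RT = (1100 × 4.49) / (8.314 × 396.15) = 1.500 mol
n(H2O) = 36.8 / 18.02 = 2.042 mol
For 1.500 mol CO, stoichiometry requires (1/1) × 1.500 = 1.500 mol H2O; 2.042 mol is available, so CO is limiting.
n(H2O) consumed = (1/1) × 1.500 = 1.500 mol; remaining = 2.042 − 1.500 = 0.5420 mol
V(H2O) = nRT/P = 0.5420 × 8.314 × 866 / 124 = 31.47 L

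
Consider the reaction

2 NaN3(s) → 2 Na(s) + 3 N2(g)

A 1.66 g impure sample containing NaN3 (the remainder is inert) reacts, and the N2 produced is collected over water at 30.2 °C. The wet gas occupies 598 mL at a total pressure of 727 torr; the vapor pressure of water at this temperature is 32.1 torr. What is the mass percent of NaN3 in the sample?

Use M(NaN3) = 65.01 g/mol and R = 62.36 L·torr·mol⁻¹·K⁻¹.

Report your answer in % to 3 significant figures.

57.4 %

P(N2) = 727 − 32.1 = 694.9 torr
n(N2) = PV/RT = (694.9 × 0.5980) / (62.36 × 303.35) = 0.02197 mol
n(NaN3) = (2/3) × 0.02197 = 0.01465 mol
m(NaN3) = 0.01465 × 65.01 = 0.9524 g
%NaN3 = 0.9524 / 1.66 × 100 = 57.37%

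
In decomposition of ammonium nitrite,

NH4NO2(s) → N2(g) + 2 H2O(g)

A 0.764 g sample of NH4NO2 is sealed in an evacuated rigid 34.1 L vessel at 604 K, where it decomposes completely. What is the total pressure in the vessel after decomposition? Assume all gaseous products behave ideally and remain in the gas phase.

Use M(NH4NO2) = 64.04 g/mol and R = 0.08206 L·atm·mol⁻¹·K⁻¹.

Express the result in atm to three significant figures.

0.0520 atm

n(NH4NO2) = 0.764 / 64.04 = 0.01193 mol
n(gas produced) = (3/1) × 0.01193 = 0.03579 mol
P = nRT/V = 0.03579 × 0.08206 × 604 / 34.1 = 0.05202 atm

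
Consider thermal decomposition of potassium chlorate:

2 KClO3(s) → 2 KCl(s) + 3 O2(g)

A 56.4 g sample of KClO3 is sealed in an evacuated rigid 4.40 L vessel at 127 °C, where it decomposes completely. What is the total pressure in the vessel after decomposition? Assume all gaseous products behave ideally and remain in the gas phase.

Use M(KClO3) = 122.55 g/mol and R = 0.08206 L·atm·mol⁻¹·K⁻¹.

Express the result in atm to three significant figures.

5.15 atm

n(KClO3) = 56.4 / 122.55 = 0.4602 mol
n(gas produced) = (3/2) × 0.4602 = 0.6903 mol
P = nRT/V = 0.6903 × 0.08206 × 400.15 / 4.40 = 5.152 atm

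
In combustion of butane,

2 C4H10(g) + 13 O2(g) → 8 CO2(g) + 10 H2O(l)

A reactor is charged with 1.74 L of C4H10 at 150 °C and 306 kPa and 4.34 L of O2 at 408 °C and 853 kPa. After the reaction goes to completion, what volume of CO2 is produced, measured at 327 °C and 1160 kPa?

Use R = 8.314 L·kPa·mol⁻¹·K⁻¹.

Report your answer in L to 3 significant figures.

n(C4H10) = PV/RT = (306 × 1.74) / (8.314 × 423.15) = 0.1513 mol
n(O2) = PV/RT = (853 × 4.34) / (8.314 × 681.15) = 0.6537 mol
For 0.1513 mol C4H10, stoichiometry requires (13/2) × 0.1513 = 0.9834 mol O2; 0.6537 mol is available, so O2 is limiting.
n(CO2) = (8/13) × 0.6537 = 0.4023 mol
V(CO2) = nRT/P = 0.4023 × 8.314 × 600.15 / 1160 = 1.730 L

1.73 L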